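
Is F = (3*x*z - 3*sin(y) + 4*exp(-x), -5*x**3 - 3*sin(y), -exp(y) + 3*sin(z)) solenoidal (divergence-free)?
No, ∇·F = (3*(z - cos(y) + cos(z))*exp(x) - 4)*exp(-x)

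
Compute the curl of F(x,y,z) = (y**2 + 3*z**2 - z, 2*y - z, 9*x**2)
(1, -18*x + 6*z - 1, -2*y)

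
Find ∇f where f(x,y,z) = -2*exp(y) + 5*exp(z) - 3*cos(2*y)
(0, -2*exp(y) + 6*sin(2*y), 5*exp(z))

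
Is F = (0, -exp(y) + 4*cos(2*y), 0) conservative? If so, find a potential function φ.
Yes, F is conservative. φ = -exp(y) + 2*sin(2*y)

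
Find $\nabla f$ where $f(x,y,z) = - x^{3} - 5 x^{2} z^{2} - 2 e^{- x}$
(-3*x**2 - 10*x*z**2 + 2*exp(-x), 0, -10*x**2*z)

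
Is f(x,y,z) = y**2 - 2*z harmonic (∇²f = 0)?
No, ∇²f = 2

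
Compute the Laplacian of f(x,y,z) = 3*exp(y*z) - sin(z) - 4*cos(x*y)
4*x**2*cos(x*y) + 3*y**2*exp(y*z) + 4*y**2*cos(x*y) + 3*z**2*exp(y*z) + sin(z)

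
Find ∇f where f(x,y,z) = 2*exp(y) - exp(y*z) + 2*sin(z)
(0, -z*exp(y*z) + 2*exp(y), -y*exp(y*z) + 2*cos(z))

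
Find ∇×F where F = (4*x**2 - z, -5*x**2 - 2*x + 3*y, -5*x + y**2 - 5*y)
(2*y - 5, 4, -10*x - 2)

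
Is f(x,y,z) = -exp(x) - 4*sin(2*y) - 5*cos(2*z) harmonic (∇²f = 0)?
No, ∇²f = -exp(x) + 16*sin(2*y) + 20*cos(2*z)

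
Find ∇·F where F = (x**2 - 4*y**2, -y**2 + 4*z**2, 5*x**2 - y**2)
2*x - 2*y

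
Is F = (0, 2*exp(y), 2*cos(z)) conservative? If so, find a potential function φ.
Yes, F is conservative. φ = 2*exp(y) + 2*sin(z)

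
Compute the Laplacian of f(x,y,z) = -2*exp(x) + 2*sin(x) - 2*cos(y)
-2*exp(x) - 2*sin(x) + 2*cos(y)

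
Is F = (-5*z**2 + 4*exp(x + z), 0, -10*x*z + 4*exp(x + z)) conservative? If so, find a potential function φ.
Yes, F is conservative. φ = -5*x*z**2 + 4*exp(x + z)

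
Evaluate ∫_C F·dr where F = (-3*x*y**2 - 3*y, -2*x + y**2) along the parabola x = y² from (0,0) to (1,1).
-10/3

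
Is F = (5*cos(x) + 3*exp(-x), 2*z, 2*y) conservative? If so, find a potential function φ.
Yes, F is conservative. φ = 2*y*z + 5*sin(x) - 3*exp(-x)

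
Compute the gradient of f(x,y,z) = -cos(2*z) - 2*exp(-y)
(0, 2*exp(-y), 2*sin(2*z))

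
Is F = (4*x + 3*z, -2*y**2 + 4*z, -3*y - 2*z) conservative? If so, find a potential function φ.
No, ∇×F = (-7, 3, 0) ≠ 0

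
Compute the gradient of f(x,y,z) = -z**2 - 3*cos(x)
(3*sin(x), 0, -2*z)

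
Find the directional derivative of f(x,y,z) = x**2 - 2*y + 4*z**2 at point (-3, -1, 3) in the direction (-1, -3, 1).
36*sqrt(11)/11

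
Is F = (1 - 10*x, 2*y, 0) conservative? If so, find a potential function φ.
Yes, F is conservative. φ = -5*x**2 + x + y**2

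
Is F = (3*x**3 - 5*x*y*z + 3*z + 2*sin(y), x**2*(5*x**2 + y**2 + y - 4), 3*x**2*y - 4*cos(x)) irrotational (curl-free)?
No, ∇×F = (3*x**2, -11*x*y - 4*sin(x) + 3, 20*x**3 + 2*x*y**2 + 2*x*y + 5*x*z - 8*x - 2*cos(y))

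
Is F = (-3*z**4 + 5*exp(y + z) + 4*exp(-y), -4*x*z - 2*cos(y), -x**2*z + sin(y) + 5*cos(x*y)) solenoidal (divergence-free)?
No, ∇·F = -x**2 + 2*sin(y)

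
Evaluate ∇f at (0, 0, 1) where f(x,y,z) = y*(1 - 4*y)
(0, 1, 0)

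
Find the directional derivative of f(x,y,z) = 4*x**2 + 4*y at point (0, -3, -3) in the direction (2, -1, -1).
-2*sqrt(6)/3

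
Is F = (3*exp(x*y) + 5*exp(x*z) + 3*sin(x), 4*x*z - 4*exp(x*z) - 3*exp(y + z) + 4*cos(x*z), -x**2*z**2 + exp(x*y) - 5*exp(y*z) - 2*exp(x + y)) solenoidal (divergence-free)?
No, ∇·F = -2*x**2*z + 3*y*exp(x*y) - 5*y*exp(y*z) + 5*z*exp(x*z) - 3*exp(y + z) + 3*cos(x)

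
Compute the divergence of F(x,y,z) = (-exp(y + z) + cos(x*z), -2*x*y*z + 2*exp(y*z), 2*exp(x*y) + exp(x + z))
-2*x*z + 2*z*exp(y*z) - z*sin(x*z) + exp(x + z)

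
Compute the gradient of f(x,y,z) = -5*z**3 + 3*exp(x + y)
(3*exp(x + y), 3*exp(x + y), -15*z**2)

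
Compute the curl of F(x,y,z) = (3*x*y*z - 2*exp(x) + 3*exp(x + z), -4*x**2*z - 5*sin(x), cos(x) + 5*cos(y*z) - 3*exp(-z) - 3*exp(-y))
(4*x**2 - 5*z*sin(y*z) + 3*exp(-y), 3*x*y + 3*exp(x + z) + sin(x), -11*x*z - 5*cos(x))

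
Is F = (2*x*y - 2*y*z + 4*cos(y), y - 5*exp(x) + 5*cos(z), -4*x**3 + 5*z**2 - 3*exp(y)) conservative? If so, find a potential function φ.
No, ∇×F = (-3*exp(y) + 5*sin(z), 12*x**2 - 2*y, -2*x + 2*z - 5*exp(x) + 4*sin(y)) ≠ 0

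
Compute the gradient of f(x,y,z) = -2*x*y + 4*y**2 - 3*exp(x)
(-2*y - 3*exp(x), -2*x + 8*y, 0)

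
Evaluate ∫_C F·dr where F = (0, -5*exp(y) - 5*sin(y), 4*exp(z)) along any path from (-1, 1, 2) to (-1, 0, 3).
-4*exp(2) - 5*cos(1) + 5*E + 4*exp(3)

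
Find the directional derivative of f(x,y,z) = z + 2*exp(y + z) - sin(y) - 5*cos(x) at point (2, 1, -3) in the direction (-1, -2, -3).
sqrt(14)*(-5*exp(2)*sin(2) - 3*exp(2) - 10 + 2*exp(2)*cos(1))*exp(-2)/14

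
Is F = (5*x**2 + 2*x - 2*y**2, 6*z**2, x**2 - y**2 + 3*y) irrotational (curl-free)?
No, ∇×F = (-2*y - 12*z + 3, -2*x, 4*y)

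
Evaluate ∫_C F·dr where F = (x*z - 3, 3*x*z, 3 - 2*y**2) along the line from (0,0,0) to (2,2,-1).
-35/3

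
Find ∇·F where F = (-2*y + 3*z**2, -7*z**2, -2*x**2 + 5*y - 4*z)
-4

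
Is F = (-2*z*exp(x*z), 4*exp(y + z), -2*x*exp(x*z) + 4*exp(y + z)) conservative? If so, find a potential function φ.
Yes, F is conservative. φ = -2*exp(x*z) + 4*exp(y + z)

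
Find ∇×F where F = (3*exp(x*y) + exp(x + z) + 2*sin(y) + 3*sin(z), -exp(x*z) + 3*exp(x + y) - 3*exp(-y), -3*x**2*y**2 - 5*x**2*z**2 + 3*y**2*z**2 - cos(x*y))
(-6*x**2*y + x*exp(x*z) + x*sin(x*y) + 6*y*z**2, 6*x*y**2 + 10*x*z**2 - y*sin(x*y) + exp(x + z) + 3*cos(z), -3*x*exp(x*y) - z*exp(x*z) + 3*exp(x + y) - 2*cos(y))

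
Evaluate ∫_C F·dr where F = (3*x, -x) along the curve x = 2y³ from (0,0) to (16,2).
376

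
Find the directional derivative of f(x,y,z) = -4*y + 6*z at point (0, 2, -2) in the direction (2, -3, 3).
15*sqrt(22)/11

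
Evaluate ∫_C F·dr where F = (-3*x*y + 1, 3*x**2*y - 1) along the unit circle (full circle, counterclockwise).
0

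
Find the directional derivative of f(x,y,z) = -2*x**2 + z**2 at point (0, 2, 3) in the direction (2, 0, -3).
-18*sqrt(13)/13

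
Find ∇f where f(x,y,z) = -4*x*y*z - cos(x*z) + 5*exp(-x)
(-4*y*z + z*sin(x*z) - 5*exp(-x), -4*x*z, x*(-4*y + sin(x*z)))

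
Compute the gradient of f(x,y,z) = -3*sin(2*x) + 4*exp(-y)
(-6*cos(2*x), -4*exp(-y), 0)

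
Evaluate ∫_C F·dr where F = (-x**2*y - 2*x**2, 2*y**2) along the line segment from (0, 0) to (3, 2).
-157/6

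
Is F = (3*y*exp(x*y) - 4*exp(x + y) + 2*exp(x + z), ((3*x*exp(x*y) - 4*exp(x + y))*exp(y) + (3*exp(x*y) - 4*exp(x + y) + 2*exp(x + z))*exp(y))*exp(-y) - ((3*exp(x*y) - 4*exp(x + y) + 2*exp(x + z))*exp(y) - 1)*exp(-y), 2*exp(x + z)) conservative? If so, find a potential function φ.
Yes, F is conservative. φ = ((3*exp(x*y) - 4*exp(x + y) + 2*exp(x + z))*exp(y) - 1)*exp(-y)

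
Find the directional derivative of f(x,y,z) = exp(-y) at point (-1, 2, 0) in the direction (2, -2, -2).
sqrt(3)*exp(-2)/3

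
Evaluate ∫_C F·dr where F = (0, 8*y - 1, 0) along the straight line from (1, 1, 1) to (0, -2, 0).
15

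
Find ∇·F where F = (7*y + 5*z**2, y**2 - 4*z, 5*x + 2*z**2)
2*y + 4*z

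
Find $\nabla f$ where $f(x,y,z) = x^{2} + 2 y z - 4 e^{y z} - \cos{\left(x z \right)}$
(2*x + z*sin(x*z), 2*z*(1 - 2*exp(y*z)), x*sin(x*z) - 4*y*exp(y*z) + 2*y)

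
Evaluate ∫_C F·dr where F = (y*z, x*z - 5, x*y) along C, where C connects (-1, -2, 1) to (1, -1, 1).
-8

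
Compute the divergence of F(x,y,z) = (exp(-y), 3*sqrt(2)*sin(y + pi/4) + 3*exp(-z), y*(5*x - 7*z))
-7*y + 3*sqrt(2)*cos(y + pi/4)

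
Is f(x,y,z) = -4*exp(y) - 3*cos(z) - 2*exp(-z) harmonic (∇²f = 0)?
No, ∇²f = -4*exp(y) + 3*cos(z) - 2*exp(-z)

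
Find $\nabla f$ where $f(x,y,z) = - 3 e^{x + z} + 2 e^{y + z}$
(-3*exp(x + z), 2*exp(y + z), -3*exp(x + z) + 2*exp(y + z))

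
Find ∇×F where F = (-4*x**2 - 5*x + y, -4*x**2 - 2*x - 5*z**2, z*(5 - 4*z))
(10*z, 0, -8*x - 3)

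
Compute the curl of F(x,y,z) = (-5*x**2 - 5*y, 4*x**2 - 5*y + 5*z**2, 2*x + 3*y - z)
(3 - 10*z, -2, 8*x + 5)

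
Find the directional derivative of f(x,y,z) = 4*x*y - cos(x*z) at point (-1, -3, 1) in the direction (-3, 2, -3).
14*sqrt(22)/11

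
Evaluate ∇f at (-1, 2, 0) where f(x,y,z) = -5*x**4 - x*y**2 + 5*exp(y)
(16, 4 + 5*exp(2), 0)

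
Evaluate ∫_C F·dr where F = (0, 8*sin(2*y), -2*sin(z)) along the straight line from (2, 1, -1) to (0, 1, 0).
2 - 2*cos(1)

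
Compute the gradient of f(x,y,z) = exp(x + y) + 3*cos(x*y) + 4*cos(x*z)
(-3*y*sin(x*y) - 4*z*sin(x*z) + exp(x + y), -3*x*sin(x*y) + exp(x + y), -4*x*sin(x*z))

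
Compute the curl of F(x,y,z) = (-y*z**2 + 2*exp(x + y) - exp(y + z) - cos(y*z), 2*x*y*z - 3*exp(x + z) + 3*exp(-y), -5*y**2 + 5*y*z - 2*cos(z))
(-2*x*y - 10*y + 5*z + 3*exp(x + z), -2*y*z + y*sin(y*z) - exp(y + z), 2*y*z + z**2 - z*sin(y*z) - 2*exp(x + y) - 3*exp(x + z) + exp(y + z))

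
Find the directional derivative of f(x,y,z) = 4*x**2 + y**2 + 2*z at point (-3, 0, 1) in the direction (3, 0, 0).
-24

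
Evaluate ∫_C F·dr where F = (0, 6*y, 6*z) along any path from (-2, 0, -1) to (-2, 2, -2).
21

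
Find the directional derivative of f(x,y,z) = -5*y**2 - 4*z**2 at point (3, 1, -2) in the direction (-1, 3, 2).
sqrt(14)/7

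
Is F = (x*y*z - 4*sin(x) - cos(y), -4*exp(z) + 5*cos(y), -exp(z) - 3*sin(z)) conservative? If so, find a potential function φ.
No, ∇×F = (4*exp(z), x*y, -x*z - sin(y)) ≠ 0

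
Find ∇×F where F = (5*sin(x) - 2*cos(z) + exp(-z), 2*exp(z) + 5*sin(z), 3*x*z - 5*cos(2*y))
(-2*exp(z) + 10*sin(2*y) - 5*cos(z), -3*z + 2*sin(z) - exp(-z), 0)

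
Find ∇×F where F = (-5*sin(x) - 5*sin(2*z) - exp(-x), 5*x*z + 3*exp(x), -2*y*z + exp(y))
(-5*x - 2*z + exp(y), -10*cos(2*z), 5*z + 3*exp(x))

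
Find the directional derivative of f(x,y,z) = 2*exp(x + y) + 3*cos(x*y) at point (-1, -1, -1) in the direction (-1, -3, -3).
-4*sqrt(19)*(2 + 3*exp(2)*sin(1))*exp(-2)/19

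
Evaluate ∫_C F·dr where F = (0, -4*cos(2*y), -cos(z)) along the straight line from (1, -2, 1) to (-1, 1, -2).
-sin(2) + sin(1) - 2*sin(4)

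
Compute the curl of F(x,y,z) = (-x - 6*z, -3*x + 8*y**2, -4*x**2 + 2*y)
(2, 8*x - 6, -3)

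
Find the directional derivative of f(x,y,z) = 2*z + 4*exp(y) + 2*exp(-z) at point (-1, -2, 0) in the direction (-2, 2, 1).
8*exp(-2)/3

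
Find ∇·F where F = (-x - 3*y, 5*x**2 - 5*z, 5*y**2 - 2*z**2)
-4*z - 1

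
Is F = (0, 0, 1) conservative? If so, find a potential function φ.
Yes, F is conservative. φ = z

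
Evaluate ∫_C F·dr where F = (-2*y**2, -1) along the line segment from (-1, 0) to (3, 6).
-102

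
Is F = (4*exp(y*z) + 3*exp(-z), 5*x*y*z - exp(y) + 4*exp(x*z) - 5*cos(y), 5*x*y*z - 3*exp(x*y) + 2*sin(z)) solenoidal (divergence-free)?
No, ∇·F = 5*x*y + 5*x*z - exp(y) + 5*sin(y) + 2*cos(z)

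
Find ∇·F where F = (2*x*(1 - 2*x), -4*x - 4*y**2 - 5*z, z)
-8*x - 8*y + 3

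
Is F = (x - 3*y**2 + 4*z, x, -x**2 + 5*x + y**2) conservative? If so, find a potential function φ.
No, ∇×F = (2*y, 2*x - 1, 6*y + 1) ≠ 0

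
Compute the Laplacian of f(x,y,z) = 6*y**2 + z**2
14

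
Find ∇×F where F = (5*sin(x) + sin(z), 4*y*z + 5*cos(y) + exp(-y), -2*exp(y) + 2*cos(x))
(-4*y - 2*exp(y), 2*sin(x) + cos(z), 0)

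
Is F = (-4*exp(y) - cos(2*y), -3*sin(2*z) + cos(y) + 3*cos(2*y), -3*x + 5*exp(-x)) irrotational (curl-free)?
No, ∇×F = (6*cos(2*z), 3 + 5*exp(-x), 4*exp(y) - 2*sin(2*y))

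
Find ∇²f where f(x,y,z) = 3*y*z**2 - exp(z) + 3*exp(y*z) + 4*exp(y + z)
3*y**2*exp(y*z) + 6*y + 3*z**2*exp(y*z) - exp(z) + 8*exp(y + z)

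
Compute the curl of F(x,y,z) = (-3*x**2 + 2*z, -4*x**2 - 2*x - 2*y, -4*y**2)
(-8*y, 2, -8*x - 2)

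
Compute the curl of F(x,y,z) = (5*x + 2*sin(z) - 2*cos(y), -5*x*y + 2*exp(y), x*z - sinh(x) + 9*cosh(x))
(0, -z + 2*cos(z) - 9*sinh(x) + cosh(x), -5*y - 2*sin(y))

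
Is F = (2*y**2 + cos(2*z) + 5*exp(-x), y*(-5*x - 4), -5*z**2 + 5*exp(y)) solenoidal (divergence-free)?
No, ∇·F = -5*x - 10*z - 4 - 5*exp(-x)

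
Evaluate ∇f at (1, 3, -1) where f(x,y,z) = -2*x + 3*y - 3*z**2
(-2, 3, 6)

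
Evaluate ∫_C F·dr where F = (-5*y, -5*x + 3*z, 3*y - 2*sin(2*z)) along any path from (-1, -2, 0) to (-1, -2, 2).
-13 + cos(4)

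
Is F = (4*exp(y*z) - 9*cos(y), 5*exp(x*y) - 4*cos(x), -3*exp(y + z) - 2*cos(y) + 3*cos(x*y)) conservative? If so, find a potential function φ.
No, ∇×F = (-3*x*sin(x*y) - 3*exp(y + z) + 2*sin(y), y*(4*exp(y*z) + 3*sin(x*y)), 5*y*exp(x*y) - 4*z*exp(y*z) + 4*sin(x) - 9*sin(y)) ≠ 0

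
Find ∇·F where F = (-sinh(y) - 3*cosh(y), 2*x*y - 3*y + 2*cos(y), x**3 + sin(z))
2*x - 2*sin(y) + cos(z) - 3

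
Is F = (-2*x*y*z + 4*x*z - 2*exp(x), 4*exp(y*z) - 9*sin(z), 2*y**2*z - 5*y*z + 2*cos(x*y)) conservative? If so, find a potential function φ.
No, ∇×F = (-2*x*sin(x*y) + 4*y*z - 4*y*exp(y*z) - 5*z + 9*cos(z), -2*x*y + 4*x + 2*y*sin(x*y), 2*x*z) ≠ 0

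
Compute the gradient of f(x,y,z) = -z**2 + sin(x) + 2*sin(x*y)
(2*y*cos(x*y) + cos(x), 2*x*cos(x*y), -2*z)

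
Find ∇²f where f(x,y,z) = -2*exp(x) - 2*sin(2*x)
-2*exp(x) + 8*sin(2*x)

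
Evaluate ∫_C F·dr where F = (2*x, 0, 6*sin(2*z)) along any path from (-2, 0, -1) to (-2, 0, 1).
0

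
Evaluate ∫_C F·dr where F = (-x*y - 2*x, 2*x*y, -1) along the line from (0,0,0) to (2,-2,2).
2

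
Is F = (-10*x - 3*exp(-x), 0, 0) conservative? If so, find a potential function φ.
Yes, F is conservative. φ = -5*x**2 + 3*exp(-x)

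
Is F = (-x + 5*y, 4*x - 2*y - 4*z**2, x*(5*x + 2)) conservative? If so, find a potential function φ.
No, ∇×F = (8*z, -10*x - 2, -1) ≠ 0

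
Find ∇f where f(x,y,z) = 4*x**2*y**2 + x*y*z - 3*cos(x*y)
(y*(8*x*y + z + 3*sin(x*y)), x*(8*x*y + z + 3*sin(x*y)), x*y)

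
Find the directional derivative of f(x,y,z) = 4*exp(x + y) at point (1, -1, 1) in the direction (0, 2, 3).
8*sqrt(13)/13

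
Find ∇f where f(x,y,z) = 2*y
(0, 2, 0)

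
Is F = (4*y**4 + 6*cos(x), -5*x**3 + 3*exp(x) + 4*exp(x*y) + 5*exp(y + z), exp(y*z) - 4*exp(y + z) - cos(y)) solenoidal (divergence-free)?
No, ∇·F = 4*x*exp(x*y) + y*exp(y*z) + exp(y + z) - 6*sin(x)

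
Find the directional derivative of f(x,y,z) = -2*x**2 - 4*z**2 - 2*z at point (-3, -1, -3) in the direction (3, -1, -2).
-4*sqrt(14)/7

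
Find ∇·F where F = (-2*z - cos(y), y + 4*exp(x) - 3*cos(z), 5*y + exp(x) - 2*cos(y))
1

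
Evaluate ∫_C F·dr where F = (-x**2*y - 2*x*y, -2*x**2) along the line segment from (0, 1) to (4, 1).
-112/3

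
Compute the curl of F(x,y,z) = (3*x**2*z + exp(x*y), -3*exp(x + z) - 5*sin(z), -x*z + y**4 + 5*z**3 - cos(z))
(4*y**3 + 3*exp(x + z) + 5*cos(z), 3*x**2 + z, -x*exp(x*y) - 3*exp(x + z))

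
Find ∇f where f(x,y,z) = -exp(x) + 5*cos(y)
(-exp(x), -5*sin(y), 0)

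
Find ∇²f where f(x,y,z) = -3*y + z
0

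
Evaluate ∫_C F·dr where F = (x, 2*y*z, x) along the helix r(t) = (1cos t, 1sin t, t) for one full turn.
-pi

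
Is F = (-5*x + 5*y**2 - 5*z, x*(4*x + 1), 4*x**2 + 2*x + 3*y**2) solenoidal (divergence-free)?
No, ∇·F = -5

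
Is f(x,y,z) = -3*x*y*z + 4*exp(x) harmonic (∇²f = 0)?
No, ∇²f = 4*exp(x)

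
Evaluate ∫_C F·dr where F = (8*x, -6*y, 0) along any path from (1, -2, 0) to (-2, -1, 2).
21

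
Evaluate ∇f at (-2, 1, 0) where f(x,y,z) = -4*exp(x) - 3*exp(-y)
(-4*exp(-2), 3*exp(-1), 0)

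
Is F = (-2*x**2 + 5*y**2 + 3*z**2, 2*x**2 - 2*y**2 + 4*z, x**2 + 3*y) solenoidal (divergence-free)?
No, ∇·F = -4*x - 4*y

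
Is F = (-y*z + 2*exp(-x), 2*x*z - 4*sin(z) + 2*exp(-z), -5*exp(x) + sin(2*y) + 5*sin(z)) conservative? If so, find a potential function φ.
No, ∇×F = (-2*x + 2*cos(2*y) + 4*cos(z) + 2*exp(-z), -y + 5*exp(x), 3*z) ≠ 0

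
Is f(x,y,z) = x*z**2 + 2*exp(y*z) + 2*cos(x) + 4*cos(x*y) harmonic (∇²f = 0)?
No, ∇²f = -4*x**2*cos(x*y) + 2*x + 2*y**2*exp(y*z) - 4*y**2*cos(x*y) + 2*z**2*exp(y*z) - 2*cos(x)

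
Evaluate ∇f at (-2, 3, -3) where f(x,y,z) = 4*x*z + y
(-12, 1, -8)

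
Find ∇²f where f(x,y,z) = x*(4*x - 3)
8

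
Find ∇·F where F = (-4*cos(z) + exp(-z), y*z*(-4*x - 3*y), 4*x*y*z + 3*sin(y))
4*x*y - 4*x*z - 6*y*z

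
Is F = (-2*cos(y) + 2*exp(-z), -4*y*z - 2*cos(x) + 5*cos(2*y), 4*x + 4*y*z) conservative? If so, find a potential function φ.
No, ∇×F = (4*y + 4*z, -4 - 2*exp(-z), 2*sin(x) - 2*sin(y)) ≠ 0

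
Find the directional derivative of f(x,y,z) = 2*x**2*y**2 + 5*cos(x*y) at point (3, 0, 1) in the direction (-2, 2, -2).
0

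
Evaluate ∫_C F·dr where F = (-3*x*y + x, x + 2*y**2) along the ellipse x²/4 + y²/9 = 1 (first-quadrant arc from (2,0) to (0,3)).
3*pi/2 + 28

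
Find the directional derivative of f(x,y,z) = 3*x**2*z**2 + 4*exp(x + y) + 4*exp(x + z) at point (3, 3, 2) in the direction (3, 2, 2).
4*sqrt(17)*(108 + 5*exp(5) + 5*exp(6))/17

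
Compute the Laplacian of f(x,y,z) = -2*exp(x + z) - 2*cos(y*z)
2*y**2*cos(y*z) + 2*z**2*cos(y*z) - 4*exp(x + z)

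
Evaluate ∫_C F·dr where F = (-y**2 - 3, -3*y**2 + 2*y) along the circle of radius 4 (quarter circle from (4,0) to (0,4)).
20/3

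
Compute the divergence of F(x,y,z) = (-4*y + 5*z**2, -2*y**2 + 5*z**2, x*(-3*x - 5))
-4*y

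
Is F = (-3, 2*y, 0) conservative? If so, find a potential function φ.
Yes, F is conservative. φ = -3*x + y**2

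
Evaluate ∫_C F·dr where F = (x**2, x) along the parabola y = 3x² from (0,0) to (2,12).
56/3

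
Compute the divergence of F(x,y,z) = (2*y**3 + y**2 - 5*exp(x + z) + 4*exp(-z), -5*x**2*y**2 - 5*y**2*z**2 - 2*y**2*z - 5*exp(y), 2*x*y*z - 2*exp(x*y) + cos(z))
-10*x**2*y + 2*x*y - 10*y*z**2 - 4*y*z - 5*exp(y) - 5*exp(x + z) - sin(z)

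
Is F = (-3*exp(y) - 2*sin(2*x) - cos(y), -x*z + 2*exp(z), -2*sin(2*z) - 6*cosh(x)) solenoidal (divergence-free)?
No, ∇·F = -4*cos(2*x) - 4*cos(2*z)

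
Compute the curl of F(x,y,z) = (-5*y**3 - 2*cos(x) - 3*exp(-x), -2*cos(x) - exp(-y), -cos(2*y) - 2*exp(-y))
(2*sin(2*y) + 2*exp(-y), 0, 15*y**2 + 2*sin(x))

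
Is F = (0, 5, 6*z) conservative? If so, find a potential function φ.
Yes, F is conservative. φ = 5*y + 3*z**2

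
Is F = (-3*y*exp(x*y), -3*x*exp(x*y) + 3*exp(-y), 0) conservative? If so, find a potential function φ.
Yes, F is conservative. φ = -3*exp(x*y) - 3*exp(-y)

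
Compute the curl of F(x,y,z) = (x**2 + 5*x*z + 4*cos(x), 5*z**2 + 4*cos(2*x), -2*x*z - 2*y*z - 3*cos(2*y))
(-12*z + 6*sin(2*y), 5*x + 2*z, -8*sin(2*x))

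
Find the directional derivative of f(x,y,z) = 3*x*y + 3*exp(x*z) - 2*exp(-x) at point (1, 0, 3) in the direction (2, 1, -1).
sqrt(6)*(4 + 3*E + 15*exp(4))*exp(-1)/6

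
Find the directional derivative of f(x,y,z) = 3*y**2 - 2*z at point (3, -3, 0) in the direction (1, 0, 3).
-3*sqrt(10)/5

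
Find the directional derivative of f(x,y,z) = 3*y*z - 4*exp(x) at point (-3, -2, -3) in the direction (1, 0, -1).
sqrt(2)*(-2 + 3*exp(3))*exp(-3)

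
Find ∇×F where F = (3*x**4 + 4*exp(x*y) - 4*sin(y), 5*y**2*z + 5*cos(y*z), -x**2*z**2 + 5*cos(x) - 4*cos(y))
(-5*y**2 + 5*y*sin(y*z) + 4*sin(y), 2*x*z**2 + 5*sin(x), -4*x*exp(x*y) + 4*cos(y))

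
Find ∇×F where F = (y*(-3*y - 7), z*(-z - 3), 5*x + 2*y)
(2*z + 5, -5, 6*y + 7)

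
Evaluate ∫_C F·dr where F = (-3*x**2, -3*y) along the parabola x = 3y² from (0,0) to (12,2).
-1734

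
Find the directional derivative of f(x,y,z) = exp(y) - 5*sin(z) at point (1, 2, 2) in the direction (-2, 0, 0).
0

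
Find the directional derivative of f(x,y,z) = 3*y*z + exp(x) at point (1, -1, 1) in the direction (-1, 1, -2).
sqrt(6)*(9 - E)/6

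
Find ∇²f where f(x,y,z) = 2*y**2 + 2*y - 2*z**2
0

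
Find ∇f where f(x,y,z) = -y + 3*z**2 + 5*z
(0, -1, 6*z + 5)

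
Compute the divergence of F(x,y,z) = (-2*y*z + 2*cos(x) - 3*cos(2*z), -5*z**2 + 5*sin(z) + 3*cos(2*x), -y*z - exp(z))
-y - exp(z) - 2*sin(x)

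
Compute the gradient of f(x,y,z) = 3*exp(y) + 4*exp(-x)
(-4*exp(-x), 3*exp(y), 0)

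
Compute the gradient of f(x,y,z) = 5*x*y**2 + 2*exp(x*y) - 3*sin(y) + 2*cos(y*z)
(y*(5*y + 2*exp(x*y)), 10*x*y + 2*x*exp(x*y) - 2*z*sin(y*z) - 3*cos(y), -2*y*sin(y*z))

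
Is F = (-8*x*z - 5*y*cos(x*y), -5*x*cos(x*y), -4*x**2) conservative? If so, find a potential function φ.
Yes, F is conservative. φ = -4*x**2*z - 5*sin(x*y)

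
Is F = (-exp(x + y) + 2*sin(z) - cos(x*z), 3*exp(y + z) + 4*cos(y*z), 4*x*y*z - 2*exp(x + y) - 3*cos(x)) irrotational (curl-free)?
No, ∇×F = (4*x*z + 4*y*sin(y*z) - 2*exp(x + y) - 3*exp(y + z), x*sin(x*z) - 4*y*z + 2*exp(x + y) - 3*sin(x) + 2*cos(z), exp(x + y))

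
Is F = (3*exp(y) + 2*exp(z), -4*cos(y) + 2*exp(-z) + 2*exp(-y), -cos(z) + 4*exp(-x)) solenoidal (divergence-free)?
No, ∇·F = 4*sin(y) + sin(z) - 2*exp(-y)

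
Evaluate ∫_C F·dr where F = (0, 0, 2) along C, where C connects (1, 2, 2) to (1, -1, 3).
2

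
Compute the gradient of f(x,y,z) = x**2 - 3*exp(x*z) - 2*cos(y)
(2*x - 3*z*exp(x*z), 2*sin(y), -3*x*exp(x*z))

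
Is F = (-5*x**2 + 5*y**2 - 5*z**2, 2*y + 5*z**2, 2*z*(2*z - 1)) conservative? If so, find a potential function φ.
No, ∇×F = (-10*z, -10*z, -10*y) ≠ 0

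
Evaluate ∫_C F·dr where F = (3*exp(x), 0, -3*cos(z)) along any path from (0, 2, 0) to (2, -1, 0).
-3 + 3*exp(2)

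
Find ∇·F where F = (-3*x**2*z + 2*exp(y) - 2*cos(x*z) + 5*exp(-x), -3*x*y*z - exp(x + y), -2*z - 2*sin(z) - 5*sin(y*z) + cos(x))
-9*x*z - 5*y*cos(y*z) + 2*z*sin(x*z) - exp(x + y) - 2*cos(z) - 2 - 5*exp(-x)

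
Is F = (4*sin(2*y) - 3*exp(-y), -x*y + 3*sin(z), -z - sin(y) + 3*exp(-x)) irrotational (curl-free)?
No, ∇×F = (-cos(y) - 3*cos(z), 3*exp(-x), -y - 8*cos(2*y) - 3*exp(-y))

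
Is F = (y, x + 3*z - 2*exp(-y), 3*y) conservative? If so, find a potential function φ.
Yes, F is conservative. φ = x*y + 3*y*z + 2*exp(-y)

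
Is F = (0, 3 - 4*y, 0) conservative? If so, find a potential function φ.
Yes, F is conservative. φ = y*(3 - 2*y)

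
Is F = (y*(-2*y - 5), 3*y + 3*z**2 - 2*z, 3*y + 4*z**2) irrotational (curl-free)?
No, ∇×F = (5 - 6*z, 0, 4*y + 5)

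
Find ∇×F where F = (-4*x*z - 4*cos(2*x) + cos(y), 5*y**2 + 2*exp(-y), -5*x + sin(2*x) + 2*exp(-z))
(0, -4*x - 2*cos(2*x) + 5, sin(y))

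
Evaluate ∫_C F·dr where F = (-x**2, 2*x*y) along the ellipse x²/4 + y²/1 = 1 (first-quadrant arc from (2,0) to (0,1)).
4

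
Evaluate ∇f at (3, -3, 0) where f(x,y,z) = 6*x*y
(-18, 18, 0)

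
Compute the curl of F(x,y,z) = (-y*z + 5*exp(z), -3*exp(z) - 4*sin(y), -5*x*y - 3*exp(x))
(-5*x + 3*exp(z), 4*y + 3*exp(x) + 5*exp(z), z)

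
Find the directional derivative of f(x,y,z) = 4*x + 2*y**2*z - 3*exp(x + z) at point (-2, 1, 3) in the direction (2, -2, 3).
5*sqrt(17)*(-3*E - 2)/17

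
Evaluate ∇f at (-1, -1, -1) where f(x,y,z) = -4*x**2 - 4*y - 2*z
(8, -4, -2)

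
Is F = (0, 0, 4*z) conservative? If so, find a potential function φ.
Yes, F is conservative. φ = 2*z**2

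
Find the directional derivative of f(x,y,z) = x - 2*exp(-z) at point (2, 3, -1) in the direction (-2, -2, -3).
2*sqrt(17)*(-3*E - 1)/17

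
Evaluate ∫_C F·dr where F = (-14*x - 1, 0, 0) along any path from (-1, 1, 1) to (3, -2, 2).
-60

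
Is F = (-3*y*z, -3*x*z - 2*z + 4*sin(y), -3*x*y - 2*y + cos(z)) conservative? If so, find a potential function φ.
Yes, F is conservative. φ = -3*x*y*z - 2*y*z + sin(z) - 4*cos(y)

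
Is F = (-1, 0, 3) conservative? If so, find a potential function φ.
Yes, F is conservative. φ = -x + 3*z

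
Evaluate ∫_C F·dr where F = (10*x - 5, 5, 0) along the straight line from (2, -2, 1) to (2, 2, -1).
20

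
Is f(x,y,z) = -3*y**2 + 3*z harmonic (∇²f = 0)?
No, ∇²f = -6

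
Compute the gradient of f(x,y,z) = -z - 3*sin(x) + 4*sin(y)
(-3*cos(x), 4*cos(y), -1)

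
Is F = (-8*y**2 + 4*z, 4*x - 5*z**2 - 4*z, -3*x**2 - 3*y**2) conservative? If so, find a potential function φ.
No, ∇×F = (-6*y + 10*z + 4, 6*x + 4, 16*y + 4) ≠ 0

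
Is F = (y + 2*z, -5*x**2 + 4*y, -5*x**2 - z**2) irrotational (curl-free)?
No, ∇×F = (0, 10*x + 2, -10*x - 1)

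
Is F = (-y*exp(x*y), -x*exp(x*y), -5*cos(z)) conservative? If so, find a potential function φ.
Yes, F is conservative. φ = -exp(x*y) - 5*sin(z)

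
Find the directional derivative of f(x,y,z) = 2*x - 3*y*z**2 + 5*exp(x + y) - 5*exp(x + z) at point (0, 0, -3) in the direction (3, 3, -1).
5*sqrt(19)*(-9*exp(3) - 2)*exp(-3)/19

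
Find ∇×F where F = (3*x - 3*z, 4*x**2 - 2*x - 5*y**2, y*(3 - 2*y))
(3 - 4*y, -3, 8*x - 2)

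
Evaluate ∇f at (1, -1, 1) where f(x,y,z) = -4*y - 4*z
(0, -4, -4)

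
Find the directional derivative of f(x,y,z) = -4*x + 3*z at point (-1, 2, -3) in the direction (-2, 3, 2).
14*sqrt(17)/17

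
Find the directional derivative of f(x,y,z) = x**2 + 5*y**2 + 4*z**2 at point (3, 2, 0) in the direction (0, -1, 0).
-20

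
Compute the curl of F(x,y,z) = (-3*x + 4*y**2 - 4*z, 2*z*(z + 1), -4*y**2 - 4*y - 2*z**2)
(-8*y - 4*z - 6, -4, -8*y)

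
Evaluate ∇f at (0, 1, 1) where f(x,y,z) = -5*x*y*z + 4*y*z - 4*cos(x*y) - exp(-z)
(-5, 4, exp(-1) + 4)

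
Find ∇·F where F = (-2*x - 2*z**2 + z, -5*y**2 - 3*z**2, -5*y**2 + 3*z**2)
-10*y + 6*z - 2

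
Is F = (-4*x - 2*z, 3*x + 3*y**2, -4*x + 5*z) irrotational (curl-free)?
No, ∇×F = (0, 2, 3)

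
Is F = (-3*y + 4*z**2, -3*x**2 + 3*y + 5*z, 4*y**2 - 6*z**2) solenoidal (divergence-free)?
No, ∇·F = 3 - 12*z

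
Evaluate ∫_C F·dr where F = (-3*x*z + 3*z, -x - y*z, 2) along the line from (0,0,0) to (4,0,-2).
16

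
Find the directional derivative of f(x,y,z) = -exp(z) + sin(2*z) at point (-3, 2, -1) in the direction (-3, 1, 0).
0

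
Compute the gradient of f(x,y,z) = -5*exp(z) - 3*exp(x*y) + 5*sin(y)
(-3*y*exp(x*y), -3*x*exp(x*y) + 5*cos(y), -5*exp(z))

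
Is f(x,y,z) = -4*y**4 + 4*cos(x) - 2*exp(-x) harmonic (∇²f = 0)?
No, ∇²f = -48*y**2 - 4*cos(x) - 2*exp(-x)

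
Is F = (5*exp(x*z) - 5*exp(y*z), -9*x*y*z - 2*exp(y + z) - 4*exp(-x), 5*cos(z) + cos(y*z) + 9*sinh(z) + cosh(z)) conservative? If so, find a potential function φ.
No, ∇×F = (9*x*y - z*sin(y*z) + 2*exp(y + z), 5*x*exp(x*z) - 5*y*exp(y*z), -9*y*z + 5*z*exp(y*z) + 4*exp(-x)) ≠ 0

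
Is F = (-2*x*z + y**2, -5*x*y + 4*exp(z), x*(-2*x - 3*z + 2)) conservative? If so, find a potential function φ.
No, ∇×F = (-4*exp(z), 2*x + 3*z - 2, -7*y) ≠ 0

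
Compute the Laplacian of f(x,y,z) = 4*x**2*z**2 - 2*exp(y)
8*x**2 + 8*z**2 - 2*exp(y)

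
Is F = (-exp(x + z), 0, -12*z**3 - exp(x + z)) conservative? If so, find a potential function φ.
Yes, F is conservative. φ = -3*z**4 - exp(x + z)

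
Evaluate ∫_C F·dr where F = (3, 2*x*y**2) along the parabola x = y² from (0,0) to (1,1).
17/5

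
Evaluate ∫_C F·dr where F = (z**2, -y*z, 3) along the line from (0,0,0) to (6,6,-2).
26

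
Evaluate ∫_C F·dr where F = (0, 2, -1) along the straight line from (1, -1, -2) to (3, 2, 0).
4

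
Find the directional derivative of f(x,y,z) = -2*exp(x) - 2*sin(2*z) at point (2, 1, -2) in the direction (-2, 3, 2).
4*sqrt(17)*(-2*cos(4) + exp(2))/17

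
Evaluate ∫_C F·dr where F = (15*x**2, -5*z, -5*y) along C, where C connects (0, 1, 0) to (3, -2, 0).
135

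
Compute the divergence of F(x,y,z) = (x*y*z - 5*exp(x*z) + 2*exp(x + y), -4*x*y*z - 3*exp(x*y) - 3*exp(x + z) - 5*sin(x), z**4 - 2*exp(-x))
-4*x*z - 3*x*exp(x*y) + y*z + 4*z**3 - 5*z*exp(x*z) + 2*exp(x + y)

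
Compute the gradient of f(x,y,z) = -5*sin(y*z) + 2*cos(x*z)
(-2*z*sin(x*z), -5*z*cos(y*z), -2*x*sin(x*z) - 5*y*cos(y*z))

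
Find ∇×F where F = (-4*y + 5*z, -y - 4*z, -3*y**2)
(4 - 6*y, 5, 4)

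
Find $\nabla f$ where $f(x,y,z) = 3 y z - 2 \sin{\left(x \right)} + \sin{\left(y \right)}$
(-2*cos(x), 3*z + cos(y), 3*y)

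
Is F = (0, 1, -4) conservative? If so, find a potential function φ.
Yes, F is conservative. φ = y - 4*z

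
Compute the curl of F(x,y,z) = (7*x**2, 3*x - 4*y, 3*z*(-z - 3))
(0, 0, 3)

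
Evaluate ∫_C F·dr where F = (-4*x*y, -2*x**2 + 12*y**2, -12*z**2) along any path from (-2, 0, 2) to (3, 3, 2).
54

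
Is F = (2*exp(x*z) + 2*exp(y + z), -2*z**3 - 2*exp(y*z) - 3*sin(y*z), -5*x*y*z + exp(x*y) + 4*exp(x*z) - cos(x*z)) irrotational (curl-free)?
No, ∇×F = (-5*x*z + x*exp(x*y) + 2*y*exp(y*z) + 3*y*cos(y*z) + 6*z**2, 2*x*exp(x*z) + 5*y*z - y*exp(x*y) - 4*z*exp(x*z) - z*sin(x*z) + 2*exp(y + z), -2*exp(y + z))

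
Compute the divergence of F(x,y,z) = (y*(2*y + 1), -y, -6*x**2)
-1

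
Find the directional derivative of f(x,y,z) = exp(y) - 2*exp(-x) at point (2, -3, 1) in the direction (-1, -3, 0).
sqrt(10)*(-2*E - 3)*exp(-3)/10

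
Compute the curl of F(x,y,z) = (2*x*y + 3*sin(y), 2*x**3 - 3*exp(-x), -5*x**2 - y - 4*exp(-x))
(-1, 10*x - 4*exp(-x), 6*x**2 - 2*x - 3*cos(y) + 3*exp(-x))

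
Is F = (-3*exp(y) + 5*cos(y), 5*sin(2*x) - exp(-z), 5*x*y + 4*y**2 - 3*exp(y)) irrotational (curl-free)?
No, ∇×F = (5*x + 8*y - 3*exp(y) - exp(-z), -5*y, 3*exp(y) + 5*sin(y) + 10*cos(2*x))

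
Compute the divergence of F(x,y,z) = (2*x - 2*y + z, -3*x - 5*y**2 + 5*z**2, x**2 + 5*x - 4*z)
-10*y - 2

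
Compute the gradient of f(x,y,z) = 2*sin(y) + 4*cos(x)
(-4*sin(x), 2*cos(y), 0)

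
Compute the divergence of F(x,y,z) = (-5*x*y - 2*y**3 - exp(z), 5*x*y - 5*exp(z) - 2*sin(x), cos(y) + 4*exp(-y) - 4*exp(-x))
5*x - 5*y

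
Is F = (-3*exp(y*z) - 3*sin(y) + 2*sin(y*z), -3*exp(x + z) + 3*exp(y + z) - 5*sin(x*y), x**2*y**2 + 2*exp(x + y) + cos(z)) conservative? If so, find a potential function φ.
No, ∇×F = (2*x**2*y + 2*exp(x + y) + 3*exp(x + z) - 3*exp(y + z), -2*x*y**2 - 3*y*exp(y*z) + 2*y*cos(y*z) - 2*exp(x + y), -5*y*cos(x*y) + 3*z*exp(y*z) - 2*z*cos(y*z) - 3*exp(x + z) + 3*cos(y)) ≠ 0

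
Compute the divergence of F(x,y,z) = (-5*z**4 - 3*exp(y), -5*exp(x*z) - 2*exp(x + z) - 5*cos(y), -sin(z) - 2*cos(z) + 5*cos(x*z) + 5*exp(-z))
-5*x*sin(x*z) + 5*sin(y) + 2*sin(z) - cos(z) - 5*exp(-z)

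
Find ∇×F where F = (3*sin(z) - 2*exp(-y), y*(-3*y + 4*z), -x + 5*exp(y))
(-4*y + 5*exp(y), 3*cos(z) + 1, -2*exp(-y))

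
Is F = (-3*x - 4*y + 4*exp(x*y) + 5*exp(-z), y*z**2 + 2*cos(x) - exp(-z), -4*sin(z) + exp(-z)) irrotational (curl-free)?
No, ∇×F = (-2*y*z - exp(-z), -5*exp(-z), -4*x*exp(x*y) - 2*sin(x) + 4)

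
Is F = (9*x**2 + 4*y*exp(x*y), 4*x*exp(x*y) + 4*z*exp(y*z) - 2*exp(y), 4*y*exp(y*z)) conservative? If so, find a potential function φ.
Yes, F is conservative. φ = 3*x**3 - 2*exp(y) + 4*exp(x*y) + 4*exp(y*z)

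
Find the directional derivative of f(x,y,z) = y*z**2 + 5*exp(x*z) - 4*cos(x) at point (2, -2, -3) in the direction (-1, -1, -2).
-sqrt(6)*(5 + 4*exp(6)*sin(2) + 33*exp(6))*exp(-6)/6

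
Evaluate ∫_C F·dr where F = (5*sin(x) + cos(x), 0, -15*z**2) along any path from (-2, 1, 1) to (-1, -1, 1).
-5*cos(1) + 5*cos(2) - sin(1) + sin(2)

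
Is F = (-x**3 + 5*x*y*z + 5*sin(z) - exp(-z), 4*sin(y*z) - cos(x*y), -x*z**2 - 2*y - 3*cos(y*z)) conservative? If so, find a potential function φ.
No, ∇×F = (-4*y*cos(y*z) + 3*z*sin(y*z) - 2, 5*x*y + z**2 + 5*cos(z) + exp(-z), -5*x*z + y*sin(x*y)) ≠ 0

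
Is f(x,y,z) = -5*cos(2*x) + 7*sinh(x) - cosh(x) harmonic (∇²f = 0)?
No, ∇²f = 20*cos(2*x) + 7*sinh(x) - cosh(x)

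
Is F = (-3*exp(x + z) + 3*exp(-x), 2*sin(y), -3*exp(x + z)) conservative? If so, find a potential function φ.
Yes, F is conservative. φ = -3*exp(x + z) - 2*cos(y) - 3*exp(-x)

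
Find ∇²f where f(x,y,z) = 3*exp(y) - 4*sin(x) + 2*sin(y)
3*exp(y) + 4*sin(x) - 2*sin(y)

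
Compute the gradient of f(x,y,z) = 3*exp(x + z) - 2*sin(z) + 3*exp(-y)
(3*exp(x + z), -3*exp(-y), 3*exp(x + z) - 2*cos(z))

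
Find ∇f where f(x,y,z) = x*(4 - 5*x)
(4 - 10*x, 0, 0)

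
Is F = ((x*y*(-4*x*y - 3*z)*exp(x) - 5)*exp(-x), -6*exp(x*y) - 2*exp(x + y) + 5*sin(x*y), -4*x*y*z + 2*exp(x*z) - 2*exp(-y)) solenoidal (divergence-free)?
No, ∇·F = -8*x*y**2 - 4*x*y - 6*x*exp(x*y) + 2*x*exp(x*z) + 5*x*cos(x*y) - 3*y*z - 2*exp(x + y) + 5*exp(-x)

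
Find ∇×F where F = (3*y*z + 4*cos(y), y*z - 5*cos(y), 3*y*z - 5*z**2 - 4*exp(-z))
(-y + 3*z, 3*y, -3*z + 4*sin(y))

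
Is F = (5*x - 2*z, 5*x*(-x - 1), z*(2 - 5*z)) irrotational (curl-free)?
No, ∇×F = (0, -2, -10*x - 5)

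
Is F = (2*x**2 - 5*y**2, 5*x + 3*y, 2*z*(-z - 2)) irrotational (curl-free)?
No, ∇×F = (0, 0, 10*y + 5)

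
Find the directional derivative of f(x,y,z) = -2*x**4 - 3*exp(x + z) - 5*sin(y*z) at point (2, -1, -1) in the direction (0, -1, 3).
sqrt(10)*(-9*E/10 + cos(1))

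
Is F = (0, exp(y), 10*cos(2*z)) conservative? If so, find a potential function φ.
Yes, F is conservative. φ = exp(y) + 5*sin(2*z)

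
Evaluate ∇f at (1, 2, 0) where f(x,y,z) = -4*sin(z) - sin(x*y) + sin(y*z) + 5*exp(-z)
(-2*cos(2), -cos(2), -7)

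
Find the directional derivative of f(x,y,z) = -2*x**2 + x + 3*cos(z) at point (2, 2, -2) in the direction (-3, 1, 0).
21*sqrt(10)/10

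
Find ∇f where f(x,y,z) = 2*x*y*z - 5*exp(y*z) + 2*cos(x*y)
(2*y*(z - sin(x*y)), 2*x*z - 2*x*sin(x*y) - 5*z*exp(y*z), y*(2*x - 5*exp(y*z)))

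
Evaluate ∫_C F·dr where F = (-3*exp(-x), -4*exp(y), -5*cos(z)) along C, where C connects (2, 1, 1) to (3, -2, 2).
-5*sin(2) - 7*exp(-2) + 3*exp(-3) + 5*sin(1) + 4*E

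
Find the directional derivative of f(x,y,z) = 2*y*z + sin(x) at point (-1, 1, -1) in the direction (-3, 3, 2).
-sqrt(22)*(3*cos(1) + 2)/22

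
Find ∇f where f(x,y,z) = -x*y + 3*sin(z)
(-y, -x, 3*cos(z))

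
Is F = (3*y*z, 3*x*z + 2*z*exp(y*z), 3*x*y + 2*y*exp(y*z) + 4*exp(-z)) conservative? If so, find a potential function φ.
Yes, F is conservative. φ = 3*x*y*z + 2*exp(y*z) - 4*exp(-z)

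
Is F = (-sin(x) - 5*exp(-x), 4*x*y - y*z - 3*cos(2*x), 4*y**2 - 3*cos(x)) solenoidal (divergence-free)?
No, ∇·F = 4*x - z - cos(x) + 5*exp(-x)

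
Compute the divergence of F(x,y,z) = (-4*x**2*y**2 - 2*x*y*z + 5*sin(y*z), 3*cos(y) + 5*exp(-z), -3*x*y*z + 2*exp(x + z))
-8*x*y**2 - 3*x*y - 2*y*z + 2*exp(x + z) - 3*sin(y)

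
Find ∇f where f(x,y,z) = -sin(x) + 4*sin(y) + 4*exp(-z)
(-cos(x), 4*cos(y), -4*exp(-z))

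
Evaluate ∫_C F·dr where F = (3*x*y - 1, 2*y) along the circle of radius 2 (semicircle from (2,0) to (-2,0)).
4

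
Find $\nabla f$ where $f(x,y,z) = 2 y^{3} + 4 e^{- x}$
(-4*exp(-x), 6*y**2, 0)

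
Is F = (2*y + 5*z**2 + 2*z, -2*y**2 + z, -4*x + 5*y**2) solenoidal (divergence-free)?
No, ∇·F = -4*y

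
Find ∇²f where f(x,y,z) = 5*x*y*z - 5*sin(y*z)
5*(y**2 + z**2)*sin(y*z)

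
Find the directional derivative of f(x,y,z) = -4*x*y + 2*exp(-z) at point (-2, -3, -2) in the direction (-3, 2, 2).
4*sqrt(17)*(-exp(2) - 5)/17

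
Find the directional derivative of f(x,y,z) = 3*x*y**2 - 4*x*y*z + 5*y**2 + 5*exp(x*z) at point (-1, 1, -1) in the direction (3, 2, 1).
5*sqrt(14)*(5 - 4*E)/14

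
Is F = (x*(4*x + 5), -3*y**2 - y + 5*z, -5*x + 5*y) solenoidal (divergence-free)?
No, ∇·F = 8*x - 6*y + 4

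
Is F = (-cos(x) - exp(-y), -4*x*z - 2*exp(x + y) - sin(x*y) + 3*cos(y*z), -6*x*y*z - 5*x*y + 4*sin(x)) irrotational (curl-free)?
No, ∇×F = (-6*x*z - x + 3*y*sin(y*z), 6*y*z + 5*y - 4*cos(x), -y*cos(x*y) - 4*z - 2*exp(x + y) - exp(-y))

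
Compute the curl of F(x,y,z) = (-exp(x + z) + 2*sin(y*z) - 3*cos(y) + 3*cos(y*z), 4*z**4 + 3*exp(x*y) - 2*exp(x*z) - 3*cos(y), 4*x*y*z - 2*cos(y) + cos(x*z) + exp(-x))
(4*x*z + 2*x*exp(x*z) - 16*z**3 + 2*sin(y), -4*y*z - 3*y*sin(y*z) + 2*y*cos(y*z) + z*sin(x*z) - exp(x + z) + exp(-x), 3*y*exp(x*y) - 2*z*exp(x*z) + 3*z*sin(y*z) - 2*z*cos(y*z) - 3*sin(y))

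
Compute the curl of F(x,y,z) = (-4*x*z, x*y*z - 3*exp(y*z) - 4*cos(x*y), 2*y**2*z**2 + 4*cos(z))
(y*(-x + 4*z**2 + 3*exp(y*z)), -4*x, y*(z + 4*sin(x*y)))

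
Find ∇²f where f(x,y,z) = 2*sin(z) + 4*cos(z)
-2*sin(z) - 4*cos(z)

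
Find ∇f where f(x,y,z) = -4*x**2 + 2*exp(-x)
(-8*x - 2*exp(-x), 0, 0)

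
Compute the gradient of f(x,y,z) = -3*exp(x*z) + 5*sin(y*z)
(-3*z*exp(x*z), 5*z*cos(y*z), -3*x*exp(x*z) + 5*y*cos(y*z))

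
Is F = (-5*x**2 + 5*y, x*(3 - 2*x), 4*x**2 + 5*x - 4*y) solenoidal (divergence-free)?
No, ∇·F = -10*x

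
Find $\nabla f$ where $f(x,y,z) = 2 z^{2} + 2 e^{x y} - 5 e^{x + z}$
(2*y*exp(x*y) - 5*exp(x + z), 2*x*exp(x*y), 4*z - 5*exp(x + z))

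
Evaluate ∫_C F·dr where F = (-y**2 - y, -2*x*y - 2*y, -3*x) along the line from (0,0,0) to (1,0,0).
0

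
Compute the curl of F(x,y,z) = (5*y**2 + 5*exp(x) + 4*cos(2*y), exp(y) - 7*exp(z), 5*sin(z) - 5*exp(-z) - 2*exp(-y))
(7*exp(z) + 2*exp(-y), 0, -10*y + 8*sin(2*y))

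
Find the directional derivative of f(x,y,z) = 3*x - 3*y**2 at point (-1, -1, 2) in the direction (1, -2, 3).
-9*sqrt(14)/14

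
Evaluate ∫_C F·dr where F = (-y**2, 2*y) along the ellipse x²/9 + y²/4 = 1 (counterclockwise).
0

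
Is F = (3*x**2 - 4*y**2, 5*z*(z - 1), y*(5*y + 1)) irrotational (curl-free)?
No, ∇×F = (10*y - 10*z + 6, 0, 8*y)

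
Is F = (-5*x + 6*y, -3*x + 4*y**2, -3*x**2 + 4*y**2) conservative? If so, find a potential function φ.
No, ∇×F = (8*y, 6*x, -9) ≠ 0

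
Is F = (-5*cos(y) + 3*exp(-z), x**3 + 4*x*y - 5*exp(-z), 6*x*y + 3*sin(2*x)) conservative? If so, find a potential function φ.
No, ∇×F = (6*x - 5*exp(-z), -6*y - 6*cos(2*x) - 3*exp(-z), 3*x**2 + 4*y - 5*sin(y)) ≠ 0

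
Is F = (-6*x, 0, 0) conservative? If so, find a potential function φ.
Yes, F is conservative. φ = -3*x**2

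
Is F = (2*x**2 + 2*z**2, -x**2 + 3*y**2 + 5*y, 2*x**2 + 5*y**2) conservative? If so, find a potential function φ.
No, ∇×F = (10*y, -4*x + 4*z, -2*x) ≠ 0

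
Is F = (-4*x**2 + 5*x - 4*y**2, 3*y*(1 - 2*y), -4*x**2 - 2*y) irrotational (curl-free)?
No, ∇×F = (-2, 8*x, 8*y)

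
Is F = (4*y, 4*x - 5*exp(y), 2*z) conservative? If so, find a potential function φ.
Yes, F is conservative. φ = 4*x*y + z**2 - 5*exp(y)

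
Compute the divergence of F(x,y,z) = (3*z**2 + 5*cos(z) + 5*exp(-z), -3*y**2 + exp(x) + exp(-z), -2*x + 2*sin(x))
-6*y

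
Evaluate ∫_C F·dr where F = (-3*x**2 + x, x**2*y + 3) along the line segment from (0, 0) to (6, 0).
-198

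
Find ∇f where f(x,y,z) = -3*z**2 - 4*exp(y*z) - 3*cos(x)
(3*sin(x), -4*z*exp(y*z), -4*y*exp(y*z) - 6*z)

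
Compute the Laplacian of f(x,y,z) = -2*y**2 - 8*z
-4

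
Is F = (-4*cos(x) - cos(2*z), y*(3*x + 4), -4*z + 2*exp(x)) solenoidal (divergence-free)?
No, ∇·F = 3*x + 4*sin(x)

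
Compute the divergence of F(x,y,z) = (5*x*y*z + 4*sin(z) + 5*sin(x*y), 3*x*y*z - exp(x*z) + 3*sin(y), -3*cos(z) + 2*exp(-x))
3*x*z + 5*y*z + 5*y*cos(x*y) + 3*sin(z) + 3*cos(y)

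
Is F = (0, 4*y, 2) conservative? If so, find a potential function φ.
Yes, F is conservative. φ = 2*y**2 + 2*z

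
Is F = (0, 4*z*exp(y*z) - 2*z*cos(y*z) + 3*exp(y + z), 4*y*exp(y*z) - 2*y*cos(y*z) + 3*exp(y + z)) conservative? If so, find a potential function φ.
Yes, F is conservative. φ = 4*exp(y*z) + 3*exp(y + z) - 2*sin(y*z)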